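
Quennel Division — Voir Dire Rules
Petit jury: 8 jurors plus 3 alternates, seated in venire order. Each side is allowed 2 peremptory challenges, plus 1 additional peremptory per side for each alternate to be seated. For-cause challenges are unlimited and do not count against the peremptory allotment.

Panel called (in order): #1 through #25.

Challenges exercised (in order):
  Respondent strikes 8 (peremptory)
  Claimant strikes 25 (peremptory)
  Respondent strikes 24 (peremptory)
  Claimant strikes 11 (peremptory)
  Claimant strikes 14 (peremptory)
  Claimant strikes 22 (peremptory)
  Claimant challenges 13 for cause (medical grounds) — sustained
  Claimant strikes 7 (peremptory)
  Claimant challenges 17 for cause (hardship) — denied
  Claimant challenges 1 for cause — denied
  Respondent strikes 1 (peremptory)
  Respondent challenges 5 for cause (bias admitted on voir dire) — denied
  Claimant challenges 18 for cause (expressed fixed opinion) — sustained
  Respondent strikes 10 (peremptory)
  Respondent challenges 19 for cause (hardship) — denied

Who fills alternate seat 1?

16

Removed: #1, #7, #8, #10, #11, #13, #14, #18, #22, #24, #25. (#5, #17, #19 stay — for-cause denied.)
Seating in order: seats 1–8 → #2, #3, #4, #5, #6, #9, #12, #15; alternates → #16, #17, #19.
So alternate 1 is #16.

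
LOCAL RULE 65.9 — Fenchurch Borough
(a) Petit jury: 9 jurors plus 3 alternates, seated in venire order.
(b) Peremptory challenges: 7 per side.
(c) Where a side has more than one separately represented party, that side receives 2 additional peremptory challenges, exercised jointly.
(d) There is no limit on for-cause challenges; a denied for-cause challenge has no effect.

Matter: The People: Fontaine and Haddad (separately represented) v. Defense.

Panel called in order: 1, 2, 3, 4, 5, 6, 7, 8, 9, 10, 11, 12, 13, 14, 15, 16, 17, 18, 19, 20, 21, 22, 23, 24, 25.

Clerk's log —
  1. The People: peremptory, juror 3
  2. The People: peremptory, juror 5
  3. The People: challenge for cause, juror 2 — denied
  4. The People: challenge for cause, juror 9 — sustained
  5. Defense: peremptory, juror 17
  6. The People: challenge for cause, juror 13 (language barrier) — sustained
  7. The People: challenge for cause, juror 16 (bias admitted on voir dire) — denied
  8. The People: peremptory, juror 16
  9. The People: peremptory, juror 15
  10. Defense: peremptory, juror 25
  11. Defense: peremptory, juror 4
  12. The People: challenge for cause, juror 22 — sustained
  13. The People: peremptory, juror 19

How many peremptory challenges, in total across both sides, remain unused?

The People allotment: 7 base + 2 multi-party = 9. Defense allotment: 7.
The People peremptories used: #3, #5, #16, #15, #19 — 5 (for-cause on #2, #9, #13, #16, #22 don't count).
Defense peremptories used: #17, #25, #4 — 3.
Remaining: (9 − 5) + (7 − 3) = 8.

8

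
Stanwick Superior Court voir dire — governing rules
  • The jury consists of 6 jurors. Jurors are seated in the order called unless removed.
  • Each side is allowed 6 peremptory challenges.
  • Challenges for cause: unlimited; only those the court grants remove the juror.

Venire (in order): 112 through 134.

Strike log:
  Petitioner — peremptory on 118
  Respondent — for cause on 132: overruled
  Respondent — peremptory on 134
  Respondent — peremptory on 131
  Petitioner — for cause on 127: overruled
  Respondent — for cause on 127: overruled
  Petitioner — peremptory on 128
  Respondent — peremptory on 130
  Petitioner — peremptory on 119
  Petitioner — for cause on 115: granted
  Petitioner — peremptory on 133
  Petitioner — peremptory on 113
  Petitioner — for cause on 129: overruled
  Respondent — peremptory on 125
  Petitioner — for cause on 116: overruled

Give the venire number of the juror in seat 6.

121

Removed: #113, #115, #118, #119, #125, #128, #130, #131, #133, #134. (#116, #127, #129, #132 stay — for-cause denied.)
Seating in order: seats 1–6 → #112, #114, #116, #117, #120, #121.
So seat 6 is #121.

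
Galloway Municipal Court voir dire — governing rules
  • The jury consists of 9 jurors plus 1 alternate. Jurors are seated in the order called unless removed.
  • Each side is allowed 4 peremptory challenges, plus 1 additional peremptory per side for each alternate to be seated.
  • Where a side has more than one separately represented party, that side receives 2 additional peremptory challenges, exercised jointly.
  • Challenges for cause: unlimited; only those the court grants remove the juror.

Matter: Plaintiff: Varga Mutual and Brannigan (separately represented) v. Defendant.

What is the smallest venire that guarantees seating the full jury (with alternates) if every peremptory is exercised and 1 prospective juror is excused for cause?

Seats to fill: 9 + 1 alternates = 10.
Peremptories — Plaintiff: 4 + 1×1 + 2 = 7; Defendant: 4 + 1×1 = 5; total 12.
For-cause removals: 1.
Minimum venire: 10 + 12 + 1 = 23.

23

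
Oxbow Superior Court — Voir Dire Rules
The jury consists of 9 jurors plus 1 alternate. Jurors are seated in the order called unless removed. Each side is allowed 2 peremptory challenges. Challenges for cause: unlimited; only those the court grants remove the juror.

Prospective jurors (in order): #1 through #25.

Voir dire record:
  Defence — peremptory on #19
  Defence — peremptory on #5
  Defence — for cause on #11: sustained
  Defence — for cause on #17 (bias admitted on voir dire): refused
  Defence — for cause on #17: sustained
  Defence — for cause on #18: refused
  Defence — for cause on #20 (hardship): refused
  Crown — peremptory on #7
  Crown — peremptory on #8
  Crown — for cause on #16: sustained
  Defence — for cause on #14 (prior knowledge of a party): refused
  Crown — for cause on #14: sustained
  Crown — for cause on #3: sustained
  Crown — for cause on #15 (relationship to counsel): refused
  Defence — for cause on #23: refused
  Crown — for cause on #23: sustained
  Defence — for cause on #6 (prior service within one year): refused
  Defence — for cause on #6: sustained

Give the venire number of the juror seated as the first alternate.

20

Removed: #3, #5, #6, #7, #8, #11, #14, #16, #17, #19, #23. (#15, #18, #20 stay — for-cause denied.)
Seating in order: seats 1–9 → #1, #2, #4, #9, #10, #12, #13, #15, #18; alternates → #20.
So alternate 1 is #20.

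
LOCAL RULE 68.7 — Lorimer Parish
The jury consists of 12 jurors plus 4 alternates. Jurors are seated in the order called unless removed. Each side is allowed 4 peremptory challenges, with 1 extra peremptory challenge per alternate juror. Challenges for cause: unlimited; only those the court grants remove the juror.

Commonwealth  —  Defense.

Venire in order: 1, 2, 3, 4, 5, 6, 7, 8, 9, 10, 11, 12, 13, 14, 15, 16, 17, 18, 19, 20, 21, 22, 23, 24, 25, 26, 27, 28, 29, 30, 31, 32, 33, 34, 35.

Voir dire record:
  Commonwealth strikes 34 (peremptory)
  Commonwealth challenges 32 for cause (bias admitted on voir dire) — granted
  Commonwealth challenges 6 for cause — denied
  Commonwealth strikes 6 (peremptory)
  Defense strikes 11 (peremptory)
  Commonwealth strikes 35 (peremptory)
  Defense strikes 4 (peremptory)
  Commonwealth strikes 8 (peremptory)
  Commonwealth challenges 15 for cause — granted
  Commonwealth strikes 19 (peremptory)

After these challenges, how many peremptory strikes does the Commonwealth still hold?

3

Commonwealth allotment: 4 base + 1 × 4 alternates = 8.
Commonwealth peremptories used: #34, #6, #35, #8, #19 — 5 (for-cause on #32, #6, #15 don't count).
Remaining: 8 − 5 = 3.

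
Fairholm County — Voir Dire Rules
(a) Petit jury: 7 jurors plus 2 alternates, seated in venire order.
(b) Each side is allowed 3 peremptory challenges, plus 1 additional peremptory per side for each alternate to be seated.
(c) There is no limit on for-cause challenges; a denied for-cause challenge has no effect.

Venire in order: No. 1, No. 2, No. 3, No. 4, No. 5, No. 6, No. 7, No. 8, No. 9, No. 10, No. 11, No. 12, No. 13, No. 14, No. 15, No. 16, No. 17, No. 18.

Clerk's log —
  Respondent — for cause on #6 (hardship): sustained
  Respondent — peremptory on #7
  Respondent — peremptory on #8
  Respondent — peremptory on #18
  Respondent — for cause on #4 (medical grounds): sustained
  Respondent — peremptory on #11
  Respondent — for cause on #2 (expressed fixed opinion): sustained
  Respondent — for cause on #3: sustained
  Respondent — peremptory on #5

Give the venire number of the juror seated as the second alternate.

17

Removed: #2, #3, #4, #5, #6, #7, #8, #11, #18.
Filling seats in venire order through position 9: #1, #9, #10, #12, #13, #14, #15, #16, #17.
So alternate 2 is #17.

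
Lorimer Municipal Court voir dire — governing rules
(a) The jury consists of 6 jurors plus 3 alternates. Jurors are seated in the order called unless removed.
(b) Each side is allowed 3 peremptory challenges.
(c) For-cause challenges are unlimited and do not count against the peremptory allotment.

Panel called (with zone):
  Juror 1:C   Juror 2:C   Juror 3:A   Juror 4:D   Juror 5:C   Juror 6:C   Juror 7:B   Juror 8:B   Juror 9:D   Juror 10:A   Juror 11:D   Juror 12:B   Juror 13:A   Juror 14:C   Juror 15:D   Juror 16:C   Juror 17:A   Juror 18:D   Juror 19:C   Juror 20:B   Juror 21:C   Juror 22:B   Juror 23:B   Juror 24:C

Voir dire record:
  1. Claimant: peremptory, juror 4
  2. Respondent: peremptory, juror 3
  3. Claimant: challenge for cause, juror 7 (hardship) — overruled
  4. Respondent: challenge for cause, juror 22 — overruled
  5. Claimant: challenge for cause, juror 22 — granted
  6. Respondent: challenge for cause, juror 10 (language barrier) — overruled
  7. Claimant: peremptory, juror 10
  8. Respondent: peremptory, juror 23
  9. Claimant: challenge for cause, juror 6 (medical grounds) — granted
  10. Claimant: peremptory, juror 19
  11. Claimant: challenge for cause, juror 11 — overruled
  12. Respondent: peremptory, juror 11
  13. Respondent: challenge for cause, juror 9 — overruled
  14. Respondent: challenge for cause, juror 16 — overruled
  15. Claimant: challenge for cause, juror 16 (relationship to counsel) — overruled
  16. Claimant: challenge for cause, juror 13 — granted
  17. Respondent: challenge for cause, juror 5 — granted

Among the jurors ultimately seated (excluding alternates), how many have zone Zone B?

3

Removed: #3, #4, #5, #6, #10, #11, #13, #19, #22, #23.
Seated jurors 1–6: #1, #2, #7, #8, #9, #12 (alternates #14, #15, #16 not counted).
Of those, in Zone B: #7, #8, #12 → 3.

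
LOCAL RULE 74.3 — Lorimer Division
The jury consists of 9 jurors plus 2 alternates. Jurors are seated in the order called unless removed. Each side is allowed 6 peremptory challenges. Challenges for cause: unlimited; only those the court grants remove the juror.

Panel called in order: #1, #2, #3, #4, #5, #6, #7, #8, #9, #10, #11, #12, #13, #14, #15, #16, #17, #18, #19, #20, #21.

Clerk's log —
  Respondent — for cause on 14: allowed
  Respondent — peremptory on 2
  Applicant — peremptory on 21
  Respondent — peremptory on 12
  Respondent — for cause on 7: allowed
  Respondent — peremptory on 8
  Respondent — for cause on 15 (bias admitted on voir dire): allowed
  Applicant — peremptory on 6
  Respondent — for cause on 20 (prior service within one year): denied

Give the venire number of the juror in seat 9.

Removed: #2, #6, #7, #8, #12, #14, #15, #21. (#20 stays — for-cause denied.)
Seating in order: seats 1–9 → #1, #3, #4, #5, #9, #10, #11, #13, #16; alternates → #17, #18.
So seat 9 is #16.

16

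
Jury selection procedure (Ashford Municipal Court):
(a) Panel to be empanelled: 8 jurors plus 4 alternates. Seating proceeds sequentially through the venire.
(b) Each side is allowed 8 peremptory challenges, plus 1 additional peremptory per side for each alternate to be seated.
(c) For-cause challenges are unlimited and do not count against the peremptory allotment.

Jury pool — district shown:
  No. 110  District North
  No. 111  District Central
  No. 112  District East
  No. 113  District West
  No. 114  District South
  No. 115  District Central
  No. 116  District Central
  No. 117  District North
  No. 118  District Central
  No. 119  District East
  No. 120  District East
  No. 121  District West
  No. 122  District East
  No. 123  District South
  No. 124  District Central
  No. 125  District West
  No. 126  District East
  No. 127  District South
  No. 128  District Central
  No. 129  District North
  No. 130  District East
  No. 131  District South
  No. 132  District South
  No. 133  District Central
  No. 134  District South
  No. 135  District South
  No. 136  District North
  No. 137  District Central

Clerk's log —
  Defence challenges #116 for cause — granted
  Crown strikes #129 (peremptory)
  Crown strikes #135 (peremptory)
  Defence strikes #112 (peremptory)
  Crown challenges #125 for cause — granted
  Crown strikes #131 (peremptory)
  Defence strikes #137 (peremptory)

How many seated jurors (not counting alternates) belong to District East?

1

Removed: #112, #116, #125, #129, #131, #135, #137.
Seated jurors 1–8: #110, #111, #113, #114, #115, #117, #118, #119 (alternates #120, #121, #122, #123 not counted).
Of those, in District East: #119 → 1.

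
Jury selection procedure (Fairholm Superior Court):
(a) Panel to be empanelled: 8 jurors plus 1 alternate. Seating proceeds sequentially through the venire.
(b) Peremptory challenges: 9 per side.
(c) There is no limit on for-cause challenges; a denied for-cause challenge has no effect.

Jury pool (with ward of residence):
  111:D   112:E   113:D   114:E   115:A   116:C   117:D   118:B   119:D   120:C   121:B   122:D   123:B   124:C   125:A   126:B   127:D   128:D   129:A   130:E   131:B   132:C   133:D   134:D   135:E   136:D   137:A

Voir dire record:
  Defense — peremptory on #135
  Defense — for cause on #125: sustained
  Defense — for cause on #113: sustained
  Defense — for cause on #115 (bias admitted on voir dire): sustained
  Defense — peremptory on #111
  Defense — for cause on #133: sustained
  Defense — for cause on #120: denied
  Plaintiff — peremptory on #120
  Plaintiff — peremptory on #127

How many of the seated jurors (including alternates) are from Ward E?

2

Removed: #111, #113, #115, #120, #125, #127, #133, #135.
Seated (9 incl. alternates): #112, #114, #116, #117, #118, #119, #121, #122, #123.
Of those, in Ward E: #112, #114 → 2.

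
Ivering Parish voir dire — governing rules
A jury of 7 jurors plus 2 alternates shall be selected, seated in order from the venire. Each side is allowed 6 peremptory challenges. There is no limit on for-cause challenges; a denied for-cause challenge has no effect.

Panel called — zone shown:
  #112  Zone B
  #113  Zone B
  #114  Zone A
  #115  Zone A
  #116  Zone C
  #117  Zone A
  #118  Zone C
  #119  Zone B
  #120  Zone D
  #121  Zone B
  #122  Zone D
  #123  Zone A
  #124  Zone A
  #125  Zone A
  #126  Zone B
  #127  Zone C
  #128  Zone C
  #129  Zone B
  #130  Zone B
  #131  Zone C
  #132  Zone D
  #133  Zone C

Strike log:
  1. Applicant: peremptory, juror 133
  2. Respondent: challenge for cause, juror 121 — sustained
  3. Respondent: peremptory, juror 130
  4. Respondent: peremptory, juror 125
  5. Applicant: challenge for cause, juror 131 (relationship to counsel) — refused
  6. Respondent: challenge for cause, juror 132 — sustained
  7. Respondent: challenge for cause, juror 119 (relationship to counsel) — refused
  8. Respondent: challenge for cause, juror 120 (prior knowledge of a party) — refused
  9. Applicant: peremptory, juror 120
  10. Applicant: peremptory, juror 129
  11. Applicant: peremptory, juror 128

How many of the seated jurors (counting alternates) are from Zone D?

Removed: #120, #121, #125, #128, #129, #130, #132, #133.
Seated (9 incl. alternates): #112, #113, #114, #115, #116, #117, #118, #119, #122.
Of those, in Zone D: #122 → 1.

1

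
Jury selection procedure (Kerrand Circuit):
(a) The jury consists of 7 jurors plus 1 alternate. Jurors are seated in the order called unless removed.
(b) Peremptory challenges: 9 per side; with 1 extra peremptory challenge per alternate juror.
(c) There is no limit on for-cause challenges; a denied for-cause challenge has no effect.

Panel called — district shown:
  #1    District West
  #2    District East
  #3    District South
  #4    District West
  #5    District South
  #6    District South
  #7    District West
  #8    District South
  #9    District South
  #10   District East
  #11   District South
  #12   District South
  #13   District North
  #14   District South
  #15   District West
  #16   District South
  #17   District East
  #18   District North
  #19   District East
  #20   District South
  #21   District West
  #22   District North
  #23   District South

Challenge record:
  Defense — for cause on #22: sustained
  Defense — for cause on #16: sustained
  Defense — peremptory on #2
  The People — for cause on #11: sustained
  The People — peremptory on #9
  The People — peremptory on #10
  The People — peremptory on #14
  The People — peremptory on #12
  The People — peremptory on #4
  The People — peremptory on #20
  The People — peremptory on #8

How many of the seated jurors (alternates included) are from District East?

1

Removed: #2, #4, #8, #9, #10, #11, #12, #14, #16, #20, #22.
Seated (8 incl. alternates): #1, #3, #5, #6, #7, #13, #15, #17.
Of those, in District East: #17 → 1.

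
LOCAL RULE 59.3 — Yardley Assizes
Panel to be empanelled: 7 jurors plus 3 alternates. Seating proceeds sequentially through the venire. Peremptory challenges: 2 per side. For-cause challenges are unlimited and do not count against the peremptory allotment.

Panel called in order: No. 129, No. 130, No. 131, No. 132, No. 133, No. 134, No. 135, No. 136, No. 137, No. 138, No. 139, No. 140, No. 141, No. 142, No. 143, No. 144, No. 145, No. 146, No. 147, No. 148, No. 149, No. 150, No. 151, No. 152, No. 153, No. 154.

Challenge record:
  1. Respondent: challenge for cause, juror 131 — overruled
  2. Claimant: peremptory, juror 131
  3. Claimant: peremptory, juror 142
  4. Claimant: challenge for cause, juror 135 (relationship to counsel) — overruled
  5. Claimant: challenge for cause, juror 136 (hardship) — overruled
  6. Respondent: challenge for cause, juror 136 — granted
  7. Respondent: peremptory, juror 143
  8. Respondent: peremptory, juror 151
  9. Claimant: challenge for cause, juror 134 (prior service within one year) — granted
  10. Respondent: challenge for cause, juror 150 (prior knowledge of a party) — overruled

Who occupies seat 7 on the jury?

138

Removed: #131, #134, #136, #142, #143, #151. (#135, #150 stay — for-cause denied.)
Filling seats in venire order through position 7: #129, #130, #132, #133, #135, #137, #138.
So seat 7 is #138.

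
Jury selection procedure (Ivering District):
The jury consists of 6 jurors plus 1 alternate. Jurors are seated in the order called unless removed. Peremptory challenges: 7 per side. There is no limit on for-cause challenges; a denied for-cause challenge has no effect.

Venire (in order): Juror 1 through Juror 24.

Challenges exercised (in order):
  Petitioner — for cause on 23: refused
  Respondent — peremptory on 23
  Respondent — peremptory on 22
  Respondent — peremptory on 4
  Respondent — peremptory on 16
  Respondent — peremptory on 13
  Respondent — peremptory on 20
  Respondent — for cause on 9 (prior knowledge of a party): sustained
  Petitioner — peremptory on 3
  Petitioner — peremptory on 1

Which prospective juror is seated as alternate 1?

Removed: #1, #3, #4, #9, #13, #16, #20, #22, #23.
Seating in order: seats 1–6 → #2, #5, #6, #7, #8, #10; alternates → #11.
So alternate 1 is #11.

11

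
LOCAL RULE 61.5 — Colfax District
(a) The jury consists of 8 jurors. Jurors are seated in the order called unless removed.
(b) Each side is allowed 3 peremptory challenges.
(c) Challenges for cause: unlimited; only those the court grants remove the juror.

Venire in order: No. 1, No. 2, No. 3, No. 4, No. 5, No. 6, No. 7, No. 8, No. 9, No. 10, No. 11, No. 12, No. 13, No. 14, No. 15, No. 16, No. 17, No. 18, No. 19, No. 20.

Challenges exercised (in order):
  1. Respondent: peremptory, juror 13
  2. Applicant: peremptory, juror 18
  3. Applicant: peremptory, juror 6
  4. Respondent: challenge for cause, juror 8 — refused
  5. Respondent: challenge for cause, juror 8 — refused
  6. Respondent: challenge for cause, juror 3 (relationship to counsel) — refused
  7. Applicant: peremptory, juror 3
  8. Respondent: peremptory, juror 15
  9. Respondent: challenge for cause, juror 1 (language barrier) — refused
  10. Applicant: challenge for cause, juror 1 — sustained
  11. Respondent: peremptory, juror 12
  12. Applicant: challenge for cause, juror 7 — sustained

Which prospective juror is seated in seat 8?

14

Removed: #1, #3, #6, #7, #12, #13, #15, #18. (#8 stays — for-cause denied.)
Seating in order: seats 1–8 → #2, #4, #5, #8, #9, #10, #11, #14.
So seat 8 is #14.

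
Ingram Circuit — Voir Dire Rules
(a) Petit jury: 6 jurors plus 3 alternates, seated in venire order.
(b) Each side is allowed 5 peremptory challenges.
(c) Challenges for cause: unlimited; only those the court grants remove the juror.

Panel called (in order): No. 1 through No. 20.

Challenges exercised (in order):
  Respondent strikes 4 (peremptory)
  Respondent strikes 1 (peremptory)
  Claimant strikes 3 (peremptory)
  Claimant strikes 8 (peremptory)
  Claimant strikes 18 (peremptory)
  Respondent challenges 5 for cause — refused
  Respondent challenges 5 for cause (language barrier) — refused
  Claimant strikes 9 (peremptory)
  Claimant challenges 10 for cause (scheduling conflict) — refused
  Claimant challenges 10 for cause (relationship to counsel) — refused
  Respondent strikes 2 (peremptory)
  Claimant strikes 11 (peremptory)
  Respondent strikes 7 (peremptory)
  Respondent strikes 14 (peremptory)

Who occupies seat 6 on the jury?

Removed: #1, #2, #3, #4, #7, #8, #9, #11, #14, #18. (#5, #10 stay — for-cause denied.)
Seating in order: seats 1–6 → #5, #6, #10, #12, #13, #15; alternates → #16, #17, #19.
So seat 6 is #15.

15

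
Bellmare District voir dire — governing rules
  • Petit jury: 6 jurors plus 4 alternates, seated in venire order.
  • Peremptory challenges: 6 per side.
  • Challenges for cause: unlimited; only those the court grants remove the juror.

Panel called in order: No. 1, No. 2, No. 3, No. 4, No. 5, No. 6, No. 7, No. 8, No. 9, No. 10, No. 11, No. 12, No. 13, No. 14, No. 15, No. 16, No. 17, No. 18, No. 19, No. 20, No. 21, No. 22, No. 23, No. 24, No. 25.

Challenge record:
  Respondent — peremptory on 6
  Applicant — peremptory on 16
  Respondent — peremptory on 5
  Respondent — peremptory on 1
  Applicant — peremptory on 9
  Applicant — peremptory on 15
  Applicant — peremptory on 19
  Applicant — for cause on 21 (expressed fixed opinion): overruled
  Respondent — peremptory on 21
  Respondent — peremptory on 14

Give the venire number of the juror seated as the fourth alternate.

Removed: #1, #5, #6, #9, #14, #15, #16, #19, #21.
Seating in order: seats 1–6 → #2, #3, #4, #7, #8, #10; alternates → #11, #12, #13, #17.
So alternate 4 is #17.

17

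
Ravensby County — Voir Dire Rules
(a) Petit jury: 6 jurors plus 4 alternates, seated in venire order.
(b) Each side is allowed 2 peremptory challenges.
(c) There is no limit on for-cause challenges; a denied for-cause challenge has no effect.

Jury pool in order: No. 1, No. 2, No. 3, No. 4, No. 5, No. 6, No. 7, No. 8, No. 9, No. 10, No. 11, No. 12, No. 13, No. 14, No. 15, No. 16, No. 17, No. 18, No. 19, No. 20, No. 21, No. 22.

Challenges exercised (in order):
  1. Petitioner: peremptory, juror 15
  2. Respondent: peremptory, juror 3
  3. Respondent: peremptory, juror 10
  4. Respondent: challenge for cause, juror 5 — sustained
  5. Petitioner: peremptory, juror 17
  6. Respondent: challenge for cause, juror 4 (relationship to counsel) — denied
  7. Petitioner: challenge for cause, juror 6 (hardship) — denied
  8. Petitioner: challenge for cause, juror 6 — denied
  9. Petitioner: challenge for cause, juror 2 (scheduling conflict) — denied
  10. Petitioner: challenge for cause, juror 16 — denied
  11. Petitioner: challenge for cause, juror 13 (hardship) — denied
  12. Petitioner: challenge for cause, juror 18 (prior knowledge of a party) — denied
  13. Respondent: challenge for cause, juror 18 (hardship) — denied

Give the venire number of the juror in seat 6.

8

Removed: #3, #5, #10, #15, #17. (#2, #4, #6, #13, #16, #18 stay — for-cause denied.)
Filling seats in venire order through position 6: #1, #2, #4, #6, #7, #8.
So seat 6 is #8.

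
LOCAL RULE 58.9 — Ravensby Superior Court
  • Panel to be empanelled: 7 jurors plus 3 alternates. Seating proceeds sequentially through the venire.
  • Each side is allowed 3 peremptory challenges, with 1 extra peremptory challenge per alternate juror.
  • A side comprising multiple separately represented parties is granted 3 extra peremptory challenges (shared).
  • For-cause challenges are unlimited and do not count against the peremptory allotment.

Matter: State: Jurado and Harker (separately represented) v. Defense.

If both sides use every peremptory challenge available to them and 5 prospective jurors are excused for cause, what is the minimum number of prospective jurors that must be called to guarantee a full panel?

30

Seats to fill: 7 + 3 alternates = 10.
Peremptories — State: 3 + 1×3 + 3 = 9; Defense: 3 + 1×3 = 6; total 15.
For-cause removals: 5.
Minimum venire: 10 + 15 + 5 = 30.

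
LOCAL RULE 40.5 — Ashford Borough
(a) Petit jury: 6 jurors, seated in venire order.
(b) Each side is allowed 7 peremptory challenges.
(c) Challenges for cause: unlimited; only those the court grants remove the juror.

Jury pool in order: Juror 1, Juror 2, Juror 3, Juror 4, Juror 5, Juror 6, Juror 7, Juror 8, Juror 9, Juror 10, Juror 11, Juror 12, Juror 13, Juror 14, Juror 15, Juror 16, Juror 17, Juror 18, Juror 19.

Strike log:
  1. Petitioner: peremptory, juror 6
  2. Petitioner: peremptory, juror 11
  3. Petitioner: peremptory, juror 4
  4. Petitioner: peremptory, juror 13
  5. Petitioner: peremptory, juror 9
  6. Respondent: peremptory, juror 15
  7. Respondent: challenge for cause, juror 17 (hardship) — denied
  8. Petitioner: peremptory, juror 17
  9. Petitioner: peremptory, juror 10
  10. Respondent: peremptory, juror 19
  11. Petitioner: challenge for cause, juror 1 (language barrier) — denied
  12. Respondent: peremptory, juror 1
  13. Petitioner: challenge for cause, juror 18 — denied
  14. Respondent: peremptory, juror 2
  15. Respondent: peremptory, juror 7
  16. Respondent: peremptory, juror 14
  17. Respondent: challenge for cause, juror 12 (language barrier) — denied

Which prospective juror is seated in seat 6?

Removed: #1, #2, #4, #6, #7, #9, #10, #11, #13, #14, #15, #17, #19. (#12, #18 stay — for-cause denied.)
Seating in order: seats 1–6 → #3, #5, #8, #12, #16, #18.
So seat 6 is #18.

18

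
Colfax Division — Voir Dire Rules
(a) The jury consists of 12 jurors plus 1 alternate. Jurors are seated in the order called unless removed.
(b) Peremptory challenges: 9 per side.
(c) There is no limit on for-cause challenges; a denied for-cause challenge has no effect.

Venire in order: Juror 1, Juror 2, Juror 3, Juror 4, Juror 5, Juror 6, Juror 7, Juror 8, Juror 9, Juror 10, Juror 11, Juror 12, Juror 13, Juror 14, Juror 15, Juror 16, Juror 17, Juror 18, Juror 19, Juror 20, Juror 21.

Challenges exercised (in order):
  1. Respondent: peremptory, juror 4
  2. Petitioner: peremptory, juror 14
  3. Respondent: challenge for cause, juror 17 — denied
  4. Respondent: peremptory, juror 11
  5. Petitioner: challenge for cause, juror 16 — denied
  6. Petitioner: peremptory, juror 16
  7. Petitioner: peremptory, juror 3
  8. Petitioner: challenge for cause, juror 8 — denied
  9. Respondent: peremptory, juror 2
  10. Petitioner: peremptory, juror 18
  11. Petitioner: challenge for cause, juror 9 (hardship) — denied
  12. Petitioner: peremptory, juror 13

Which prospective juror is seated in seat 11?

19

Removed: #2, #3, #4, #11, #13, #14, #16, #18. (#8, #9, #17 stay — for-cause denied.)
Seating in order: seats 1–12 → #1, #5, #6, #7, #8, #9, #10, #12, #15, #17, #19, #20; alternates → #21.
So seat 11 is #19.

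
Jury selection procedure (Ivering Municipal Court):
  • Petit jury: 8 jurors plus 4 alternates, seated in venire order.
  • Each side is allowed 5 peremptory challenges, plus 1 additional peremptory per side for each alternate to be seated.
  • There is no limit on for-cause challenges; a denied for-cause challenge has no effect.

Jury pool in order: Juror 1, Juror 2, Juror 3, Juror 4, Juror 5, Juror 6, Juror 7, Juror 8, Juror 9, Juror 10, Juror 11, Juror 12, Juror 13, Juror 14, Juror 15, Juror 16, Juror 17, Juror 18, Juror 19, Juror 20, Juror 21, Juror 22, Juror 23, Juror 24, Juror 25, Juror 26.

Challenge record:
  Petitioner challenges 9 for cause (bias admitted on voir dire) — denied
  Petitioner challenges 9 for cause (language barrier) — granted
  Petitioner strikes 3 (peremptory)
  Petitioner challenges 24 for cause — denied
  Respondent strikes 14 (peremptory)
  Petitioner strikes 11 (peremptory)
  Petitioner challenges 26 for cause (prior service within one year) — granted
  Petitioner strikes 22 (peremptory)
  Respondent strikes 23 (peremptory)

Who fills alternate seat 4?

16

Removed: #3, #9, #11, #14, #22, #23, #26. (#24 stays — for-cause denied.)
Seating in order: seats 1–8 → #1, #2, #4, #5, #6, #7, #8, #10; alternates → #12, #13, #15, #16.
So alternate 4 is #16.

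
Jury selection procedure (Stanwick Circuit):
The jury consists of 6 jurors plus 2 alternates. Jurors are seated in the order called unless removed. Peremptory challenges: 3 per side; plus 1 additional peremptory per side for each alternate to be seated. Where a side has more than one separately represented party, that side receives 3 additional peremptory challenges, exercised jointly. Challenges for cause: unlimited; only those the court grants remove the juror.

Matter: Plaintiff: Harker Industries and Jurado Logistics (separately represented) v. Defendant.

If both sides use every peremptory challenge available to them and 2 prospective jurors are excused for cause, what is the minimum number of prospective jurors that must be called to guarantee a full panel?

Seats to fill: 6 + 2 alternates = 8.
Peremptories — Plaintiff: 3 + 1×2 + 3 = 8; Defendant: 3 + 1×2 = 5; total 13.
For-cause removals: 2.
Minimum venire: 8 + 13 + 2 = 23.

23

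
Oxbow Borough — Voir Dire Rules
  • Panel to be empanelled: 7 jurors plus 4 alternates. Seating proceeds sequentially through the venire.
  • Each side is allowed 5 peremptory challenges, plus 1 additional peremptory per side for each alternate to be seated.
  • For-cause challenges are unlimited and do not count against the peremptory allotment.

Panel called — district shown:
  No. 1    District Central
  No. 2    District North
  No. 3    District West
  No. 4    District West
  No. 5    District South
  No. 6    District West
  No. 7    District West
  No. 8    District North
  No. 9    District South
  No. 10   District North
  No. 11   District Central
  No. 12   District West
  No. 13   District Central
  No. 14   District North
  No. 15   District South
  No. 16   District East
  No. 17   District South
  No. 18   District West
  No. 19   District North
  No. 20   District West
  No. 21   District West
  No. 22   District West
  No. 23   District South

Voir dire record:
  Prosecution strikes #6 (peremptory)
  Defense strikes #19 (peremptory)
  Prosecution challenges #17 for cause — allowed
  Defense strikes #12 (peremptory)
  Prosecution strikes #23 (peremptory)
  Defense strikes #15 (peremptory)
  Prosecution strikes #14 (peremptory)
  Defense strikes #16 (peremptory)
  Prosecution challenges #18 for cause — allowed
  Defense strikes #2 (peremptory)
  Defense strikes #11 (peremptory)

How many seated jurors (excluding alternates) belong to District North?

1

Removed: #2, #6, #11, #12, #14, #15, #16, #17, #18, #19, #23.
Seated jurors 1–7: #1, #3, #4, #5, #7, #8, #9 (alternates #10, #13, #20, #21 not counted).
Of those, in District North: #8 → 1.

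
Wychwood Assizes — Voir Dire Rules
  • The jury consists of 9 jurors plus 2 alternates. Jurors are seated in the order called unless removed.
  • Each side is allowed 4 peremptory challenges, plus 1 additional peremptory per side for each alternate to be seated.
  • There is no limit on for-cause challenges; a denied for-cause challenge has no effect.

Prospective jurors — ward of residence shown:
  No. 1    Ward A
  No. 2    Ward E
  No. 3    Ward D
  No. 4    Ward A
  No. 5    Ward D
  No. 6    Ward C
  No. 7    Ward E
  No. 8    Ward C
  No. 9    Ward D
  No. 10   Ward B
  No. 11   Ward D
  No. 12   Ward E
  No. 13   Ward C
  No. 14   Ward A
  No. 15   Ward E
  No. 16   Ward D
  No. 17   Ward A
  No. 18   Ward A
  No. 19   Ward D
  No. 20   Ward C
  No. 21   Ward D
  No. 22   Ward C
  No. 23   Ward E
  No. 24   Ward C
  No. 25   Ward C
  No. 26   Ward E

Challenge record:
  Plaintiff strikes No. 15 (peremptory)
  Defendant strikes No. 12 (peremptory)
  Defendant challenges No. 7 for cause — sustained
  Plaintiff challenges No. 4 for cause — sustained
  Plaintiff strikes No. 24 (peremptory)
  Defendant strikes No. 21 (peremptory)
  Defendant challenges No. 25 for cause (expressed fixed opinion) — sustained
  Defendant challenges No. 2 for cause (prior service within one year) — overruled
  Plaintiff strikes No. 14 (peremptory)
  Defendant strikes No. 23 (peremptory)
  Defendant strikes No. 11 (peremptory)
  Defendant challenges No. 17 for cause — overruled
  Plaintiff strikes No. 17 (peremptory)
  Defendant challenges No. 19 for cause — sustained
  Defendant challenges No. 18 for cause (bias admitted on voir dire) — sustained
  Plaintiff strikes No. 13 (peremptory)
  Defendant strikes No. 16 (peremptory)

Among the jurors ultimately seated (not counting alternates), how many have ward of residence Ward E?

Removed: #4, #7, #11, #12, #13, #14, #15, #16, #17, #18, #19, #21, #23, #24, #25.
Seated jurors 1–9: #1, #2, #3, #5, #6, #8, #9, #10, #20 (alternates #22, #26 not counted).
Of those, in Ward E: #2 → 1.

1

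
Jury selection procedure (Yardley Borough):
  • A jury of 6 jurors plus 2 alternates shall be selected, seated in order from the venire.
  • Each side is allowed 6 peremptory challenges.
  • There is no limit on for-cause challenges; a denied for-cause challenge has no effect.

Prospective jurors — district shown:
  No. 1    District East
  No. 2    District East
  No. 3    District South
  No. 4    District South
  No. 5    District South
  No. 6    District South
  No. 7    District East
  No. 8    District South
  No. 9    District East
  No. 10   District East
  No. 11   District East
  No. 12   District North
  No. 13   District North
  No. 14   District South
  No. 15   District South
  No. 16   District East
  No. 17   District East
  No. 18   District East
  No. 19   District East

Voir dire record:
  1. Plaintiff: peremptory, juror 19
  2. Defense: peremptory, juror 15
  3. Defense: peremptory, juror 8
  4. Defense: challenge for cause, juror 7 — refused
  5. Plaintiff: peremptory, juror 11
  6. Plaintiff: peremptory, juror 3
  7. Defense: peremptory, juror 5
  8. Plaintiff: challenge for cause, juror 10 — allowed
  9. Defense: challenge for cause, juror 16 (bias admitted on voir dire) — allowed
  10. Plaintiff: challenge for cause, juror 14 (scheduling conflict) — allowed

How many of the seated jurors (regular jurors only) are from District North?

0

Removed: #3, #5, #8, #10, #11, #14, #15, #16, #19.
Seated jurors 1–6: #1, #2, #4, #6, #7, #9 (alternates #12, #13 not counted).
None of those are in District North → 0.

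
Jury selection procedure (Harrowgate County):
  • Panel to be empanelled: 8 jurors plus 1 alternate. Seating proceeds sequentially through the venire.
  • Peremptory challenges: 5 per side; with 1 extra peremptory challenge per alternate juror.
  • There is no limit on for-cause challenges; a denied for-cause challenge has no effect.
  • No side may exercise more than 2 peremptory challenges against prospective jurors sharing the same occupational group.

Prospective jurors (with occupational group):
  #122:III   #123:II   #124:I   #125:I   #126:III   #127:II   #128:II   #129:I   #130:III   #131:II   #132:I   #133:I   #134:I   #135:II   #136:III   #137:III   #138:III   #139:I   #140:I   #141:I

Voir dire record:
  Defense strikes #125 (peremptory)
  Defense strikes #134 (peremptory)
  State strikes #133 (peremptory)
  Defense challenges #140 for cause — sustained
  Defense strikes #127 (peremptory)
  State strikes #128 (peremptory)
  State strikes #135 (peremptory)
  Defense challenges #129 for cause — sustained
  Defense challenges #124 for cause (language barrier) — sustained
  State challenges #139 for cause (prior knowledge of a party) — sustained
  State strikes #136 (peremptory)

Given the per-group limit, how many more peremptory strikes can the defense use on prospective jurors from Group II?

1

Defense peremptories so far: #125, #134, #127 — 3 of 6 used, 3 left overall.
Against Group II: #127 — 1 used; per-group cap 2 leaves 1.
Binding limit: min(3, 1) = 1.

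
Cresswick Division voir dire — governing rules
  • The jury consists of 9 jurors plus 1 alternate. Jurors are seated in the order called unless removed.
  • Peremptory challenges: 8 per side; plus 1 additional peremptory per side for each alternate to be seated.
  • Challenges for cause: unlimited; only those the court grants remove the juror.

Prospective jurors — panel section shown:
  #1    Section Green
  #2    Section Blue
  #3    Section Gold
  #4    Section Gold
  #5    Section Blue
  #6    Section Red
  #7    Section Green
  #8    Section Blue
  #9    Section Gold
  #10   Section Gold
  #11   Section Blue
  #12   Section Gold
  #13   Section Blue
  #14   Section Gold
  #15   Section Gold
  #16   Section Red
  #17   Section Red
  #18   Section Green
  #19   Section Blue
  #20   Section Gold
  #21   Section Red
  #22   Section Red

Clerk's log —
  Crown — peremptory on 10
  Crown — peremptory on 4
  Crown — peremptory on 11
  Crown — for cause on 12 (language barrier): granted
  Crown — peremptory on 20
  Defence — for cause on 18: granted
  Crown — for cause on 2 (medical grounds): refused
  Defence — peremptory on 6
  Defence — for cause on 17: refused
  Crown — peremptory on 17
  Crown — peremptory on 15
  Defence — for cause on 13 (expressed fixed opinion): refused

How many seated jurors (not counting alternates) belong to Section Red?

Removed: #4, #6, #10, #11, #12, #15, #17, #18, #20.
Seated jurors 1–9: #1, #2, #3, #5, #7, #8, #9, #13, #14 (alternates #16 not counted).
None of those are in Section Red → 0.

0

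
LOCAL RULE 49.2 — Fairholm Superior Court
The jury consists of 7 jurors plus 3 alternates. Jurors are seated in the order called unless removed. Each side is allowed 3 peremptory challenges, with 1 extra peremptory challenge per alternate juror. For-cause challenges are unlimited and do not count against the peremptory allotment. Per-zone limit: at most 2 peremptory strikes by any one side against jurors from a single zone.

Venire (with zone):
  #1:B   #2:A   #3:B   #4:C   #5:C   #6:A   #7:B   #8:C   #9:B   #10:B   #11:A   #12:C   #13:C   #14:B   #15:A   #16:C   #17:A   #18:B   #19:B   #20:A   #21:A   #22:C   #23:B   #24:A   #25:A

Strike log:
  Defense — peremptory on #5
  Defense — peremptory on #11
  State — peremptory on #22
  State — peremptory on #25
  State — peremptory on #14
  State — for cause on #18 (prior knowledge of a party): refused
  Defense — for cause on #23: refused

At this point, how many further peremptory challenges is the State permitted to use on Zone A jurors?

1

State peremptories so far: #22, #25, #14 — 3 of 6 used, 3 left overall.
Against Zone A: #25 — 1 used; per-zone cap 2 leaves 1.
Binding limit: min(3, 1) = 1.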